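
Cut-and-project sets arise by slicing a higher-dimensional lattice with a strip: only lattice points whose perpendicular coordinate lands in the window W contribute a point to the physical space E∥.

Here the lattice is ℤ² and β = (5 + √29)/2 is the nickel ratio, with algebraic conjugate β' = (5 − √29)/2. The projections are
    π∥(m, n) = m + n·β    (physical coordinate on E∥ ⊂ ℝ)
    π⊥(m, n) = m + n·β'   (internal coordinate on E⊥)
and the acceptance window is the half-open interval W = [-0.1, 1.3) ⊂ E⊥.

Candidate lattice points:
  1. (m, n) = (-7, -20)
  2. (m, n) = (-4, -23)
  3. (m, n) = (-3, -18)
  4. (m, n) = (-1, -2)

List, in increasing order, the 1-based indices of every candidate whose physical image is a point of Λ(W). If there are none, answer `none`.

2, 3

β' = (5−√29)/2 ≈ -0.19258.
#1 (-7,-20): internal coord -7 + (-20)·β' = -3.14835; -3.14835 ∉ [-0.1, 1.3) → out
#2 (-4,-23): internal coord -4 + (-23)·β' = +0.42940; +0.42940 ∈ [-0.1, 1.3) → IN Λ
#3 (-3,-18): internal coord -3 + (-18)·β' = +0.46648; +0.46648 ∈ [-0.1, 1.3) → IN Λ
#4 (-1,-2): internal coord -1 + (-2)·β' = -0.61484; -0.61484 ∉ [-0.1, 1.3) → out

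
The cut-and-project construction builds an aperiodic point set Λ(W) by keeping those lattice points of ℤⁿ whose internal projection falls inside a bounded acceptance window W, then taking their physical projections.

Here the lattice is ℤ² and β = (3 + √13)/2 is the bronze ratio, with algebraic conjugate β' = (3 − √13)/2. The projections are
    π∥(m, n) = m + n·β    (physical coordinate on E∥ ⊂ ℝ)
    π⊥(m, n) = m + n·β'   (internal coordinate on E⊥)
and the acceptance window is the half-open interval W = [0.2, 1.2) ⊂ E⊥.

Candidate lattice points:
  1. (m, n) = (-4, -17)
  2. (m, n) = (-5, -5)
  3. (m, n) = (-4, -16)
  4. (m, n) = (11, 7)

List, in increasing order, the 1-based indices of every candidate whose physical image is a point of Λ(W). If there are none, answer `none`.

β' = (3−√13)/2 ≈ -0.302776.
[1] lift (-4,-17): star map gives 1.147186; window check 0.2 ≤ 1.147186 < 1.2 is true → IN Λ
[2] lift (-5,-5): star map gives -3.486122; window check 0.2 ≤ -3.486122 < 1.2 is false → out
[3] lift (-4,-16): star map gives 0.844410; window check 0.2 ≤ 0.844410 < 1.2 is true → IN Λ
[4] lift (11,7): star map gives 8.880571; window check 0.2 ≤ 8.880571 < 1.2 is false → out

1, 3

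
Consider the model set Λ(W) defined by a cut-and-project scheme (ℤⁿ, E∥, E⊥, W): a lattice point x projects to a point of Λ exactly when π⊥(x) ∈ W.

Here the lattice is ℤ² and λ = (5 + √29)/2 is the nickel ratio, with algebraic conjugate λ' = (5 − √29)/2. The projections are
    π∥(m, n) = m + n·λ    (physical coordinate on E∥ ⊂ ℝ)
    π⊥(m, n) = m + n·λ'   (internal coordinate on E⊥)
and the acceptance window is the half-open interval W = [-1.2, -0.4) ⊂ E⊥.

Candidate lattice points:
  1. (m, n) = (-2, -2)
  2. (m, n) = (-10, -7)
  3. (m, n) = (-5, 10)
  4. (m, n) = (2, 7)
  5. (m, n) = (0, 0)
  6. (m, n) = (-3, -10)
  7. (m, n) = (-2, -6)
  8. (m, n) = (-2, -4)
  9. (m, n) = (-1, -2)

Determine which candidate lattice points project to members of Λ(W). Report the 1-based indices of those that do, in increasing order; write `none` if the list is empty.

6, 7, 9

Numerically λ ≈ 5.1926 and λ' = −1/λ ≈ -0.1926.
#1 (-2,-2): internal coord -2 + (-2)·λ' = -1.6148; -1.6148 ∉ [-1.2, -0.4) → out
#2 (-10,-7): internal coord -10 + (-7)·λ' = -8.6519; -8.6519 ∉ [-1.2, -0.4) → out
#3 (-5,10): internal coord -5 + (10)·λ' = -6.9258; -6.9258 ∉ [-1.2, -0.4) → out
#4 (2,7): internal coord 2 + (7)·λ' = +0.6519; +0.6519 ∉ [-1.2, -0.4) → out
#5 (0,0): internal coord 0 + (0)·λ' = +0.0000; +0.0000 ∉ [-1.2, -0.4) → out
#6 (-3,-10): internal coord -3 + (-10)·λ' = -1.0742; -1.0742 ∈ [-1.2, -0.4) → IN Λ
#7 (-2,-6): internal coord -2 + (-6)·λ' = -0.8445; -0.8445 ∈ [-1.2, -0.4) → IN Λ
#8 (-2,-4): internal coord -2 + (-4)·λ' = -1.2297; -1.2297 ∉ [-1.2, -0.4) → out
#9 (-1,-2): internal coord -1 + (-2)·λ' = -0.6148; -0.6148 ∈ [-1.2, -0.4) → IN Λ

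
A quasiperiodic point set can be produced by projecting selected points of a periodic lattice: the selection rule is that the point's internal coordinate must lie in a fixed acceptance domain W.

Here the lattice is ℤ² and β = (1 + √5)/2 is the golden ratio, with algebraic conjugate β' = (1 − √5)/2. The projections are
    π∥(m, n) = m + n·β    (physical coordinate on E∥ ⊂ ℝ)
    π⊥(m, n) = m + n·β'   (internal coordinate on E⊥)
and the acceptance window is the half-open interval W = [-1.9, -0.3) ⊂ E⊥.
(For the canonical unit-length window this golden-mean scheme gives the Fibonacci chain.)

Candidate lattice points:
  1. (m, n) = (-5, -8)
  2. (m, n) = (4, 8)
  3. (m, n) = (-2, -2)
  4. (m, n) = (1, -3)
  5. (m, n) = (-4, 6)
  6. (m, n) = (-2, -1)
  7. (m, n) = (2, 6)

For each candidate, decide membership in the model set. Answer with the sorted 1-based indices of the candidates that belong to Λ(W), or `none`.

2, 3, 6, 7

Compute β' = (1−√5)/2 = -0.61803, so π⊥(m,n) = m -0.61803·n.
[1] lift (-5,-8): star map gives -0.05573; window check -1.9 ≤ -0.05573 < -0.3 is false → out
[2] lift (4,8): star map gives -0.94427; window check -1.9 ≤ -0.94427 < -0.3 is true → IN Λ
[3] lift (-2,-2): star map gives -0.76393; window check -1.9 ≤ -0.76393 < -0.3 is true → IN Λ
[4] lift (1,-3): star map gives 2.85410; window check -1.9 ≤ 2.85410 < -0.3 is false → out
[5] lift (-4,6): star map gives -7.70820; window check -1.9 ≤ -7.70820 < -0.3 is false → out
[6] lift (-2,-1): star map gives -1.38197; window check -1.9 ≤ -1.38197 < -0.3 is true → IN Λ
[7] lift (2,6): star map gives -1.70820; window check -1.9 ≤ -1.70820 < -0.3 is true → IN Λ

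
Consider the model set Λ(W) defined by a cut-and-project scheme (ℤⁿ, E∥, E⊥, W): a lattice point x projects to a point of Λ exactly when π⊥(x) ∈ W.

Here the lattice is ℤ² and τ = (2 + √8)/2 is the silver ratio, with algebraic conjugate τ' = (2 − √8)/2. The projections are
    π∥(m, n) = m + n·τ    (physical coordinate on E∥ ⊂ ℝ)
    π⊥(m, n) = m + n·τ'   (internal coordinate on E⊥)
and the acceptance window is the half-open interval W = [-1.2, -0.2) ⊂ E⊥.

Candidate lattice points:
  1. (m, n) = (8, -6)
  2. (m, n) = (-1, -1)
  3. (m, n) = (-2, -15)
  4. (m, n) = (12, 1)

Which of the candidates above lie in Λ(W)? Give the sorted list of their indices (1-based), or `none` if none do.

2

τ' = (2−√8)/2 ≈ -0.4142.
[1] lift (8,-6): star map gives 10.4853; window check -1.2 ≤ 10.4853 < -0.2 is false → out
[2] lift (-1,-1): star map gives -0.5858; window check -1.2 ≤ -0.5858 < -0.2 is true → IN Λ
[3] lift (-2,-15): star map gives 4.2132; window check -1.2 ≤ 4.2132 < -0.2 is false → out
[4] lift (12,1): star map gives 11.5858; window check -1.2 ≤ 11.5858 < -0.2 is false → out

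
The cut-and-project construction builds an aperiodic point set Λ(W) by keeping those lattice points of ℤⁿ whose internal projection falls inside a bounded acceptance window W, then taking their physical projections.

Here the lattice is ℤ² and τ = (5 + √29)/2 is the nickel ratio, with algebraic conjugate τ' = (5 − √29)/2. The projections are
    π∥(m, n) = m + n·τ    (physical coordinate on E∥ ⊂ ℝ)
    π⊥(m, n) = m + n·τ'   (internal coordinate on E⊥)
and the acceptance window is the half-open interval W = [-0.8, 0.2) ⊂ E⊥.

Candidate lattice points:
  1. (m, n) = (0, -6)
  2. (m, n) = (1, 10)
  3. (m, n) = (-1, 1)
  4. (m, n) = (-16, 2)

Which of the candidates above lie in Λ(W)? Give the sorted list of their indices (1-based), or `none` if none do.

none

Numerically τ ≈ 5.1926 and τ' = −1/τ ≈ -0.1926.
[1] lift (0,-6): star map gives 1.1555; window check -0.8 ≤ 1.1555 < 0.2 is false → out
[2] lift (1,10): star map gives -0.9258; window check -0.8 ≤ -0.9258 < 0.2 is false → out
[3] lift (-1,1): star map gives -1.1926; window check -0.8 ≤ -1.1926 < 0.2 is false → out
[4] lift (-16,2): star map gives -16.3852; window check -0.8 ≤ -16.3852 < 0.2 is false → out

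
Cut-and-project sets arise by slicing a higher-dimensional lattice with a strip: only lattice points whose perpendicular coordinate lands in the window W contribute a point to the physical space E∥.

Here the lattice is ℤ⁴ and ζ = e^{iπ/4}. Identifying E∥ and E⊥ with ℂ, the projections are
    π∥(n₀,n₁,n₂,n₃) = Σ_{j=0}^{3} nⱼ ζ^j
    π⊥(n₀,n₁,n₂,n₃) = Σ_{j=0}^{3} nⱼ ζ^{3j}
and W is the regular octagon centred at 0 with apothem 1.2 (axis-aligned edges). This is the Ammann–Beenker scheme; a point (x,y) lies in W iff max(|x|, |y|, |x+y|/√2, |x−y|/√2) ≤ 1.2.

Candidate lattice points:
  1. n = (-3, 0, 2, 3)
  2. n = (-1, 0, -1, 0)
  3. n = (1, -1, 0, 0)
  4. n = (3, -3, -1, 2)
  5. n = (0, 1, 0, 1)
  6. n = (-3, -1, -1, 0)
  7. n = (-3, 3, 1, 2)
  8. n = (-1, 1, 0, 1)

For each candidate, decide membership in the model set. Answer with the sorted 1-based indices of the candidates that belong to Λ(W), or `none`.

1

π⊥(n) = n₀ + n₁ζ³ + n₂ζ⁶ + n₃ζ⁹ where ζ = e^{iπ/4}.
candidate 1: n = (-3, 0, 2, 3) → π⊥ ≈ (-0.8787, +0.1213); max(|x|,|y|,|x±y|/√2) = 0.8787 ≤ 1.2 ⇒ ∈ W
candidate 2: n = (-1, 0, -1, 0) → π⊥ ≈ (-1.0000, +1.0000); max(|x|,|y|,|x±y|/√2) = 1.4142 > 1.2 ⇒ ∉ W
candidate 3: n = (1, -1, 0, 0) → π⊥ ≈ (+1.7071, -0.7071); max(|x|,|y|,|x±y|/√2) = 1.7071 > 1.2 ⇒ ∉ W
candidate 4: n = (3, -3, -1, 2) → π⊥ ≈ (+6.5355, +0.2929); max(|x|,|y|,|x±y|/√2) = 6.5355 > 1.2 ⇒ ∉ W
candidate 5: n = (0, 1, 0, 1) → π⊥ ≈ (+0.0000, +1.4142); max(|x|,|y|,|x±y|/√2) = 1.4142 > 1.2 ⇒ ∉ W
candidate 6: n = (-3, -1, -1, 0) → π⊥ ≈ (-2.2929, +0.2929); max(|x|,|y|,|x±y|/√2) = 2.2929 > 1.2 ⇒ ∉ W
candidate 7: n = (-3, 3, 1, 2) → π⊥ ≈ (-3.7071, +2.5355); max(|x|,|y|,|x±y|/√2) = 4.4142 > 1.2 ⇒ ∉ W
candidate 8: n = (-1, 1, 0, 1) → π⊥ ≈ (-1.0000, +1.4142); max(|x|,|y|,|x±y|/√2) = 1.7071 > 1.2 ⇒ ∉ W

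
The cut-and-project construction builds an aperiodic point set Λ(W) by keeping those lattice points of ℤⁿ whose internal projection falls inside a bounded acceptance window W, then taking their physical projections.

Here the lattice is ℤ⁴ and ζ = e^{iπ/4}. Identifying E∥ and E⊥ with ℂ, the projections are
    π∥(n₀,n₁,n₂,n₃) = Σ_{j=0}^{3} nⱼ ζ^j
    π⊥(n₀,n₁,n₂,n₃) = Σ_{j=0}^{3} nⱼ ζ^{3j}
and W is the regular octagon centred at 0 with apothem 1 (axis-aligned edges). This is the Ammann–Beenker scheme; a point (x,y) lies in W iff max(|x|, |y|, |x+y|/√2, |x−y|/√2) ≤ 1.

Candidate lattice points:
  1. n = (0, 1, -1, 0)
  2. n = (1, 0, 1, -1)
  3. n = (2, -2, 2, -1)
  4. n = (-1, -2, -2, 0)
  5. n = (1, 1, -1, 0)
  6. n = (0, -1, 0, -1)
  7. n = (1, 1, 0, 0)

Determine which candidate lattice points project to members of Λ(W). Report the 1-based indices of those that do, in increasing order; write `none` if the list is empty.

4, 7

Internal map: ζ^{3j} for j=0..3 gives (1,0), (−√2/2,√2/2), (0,−1), (√2/2,√2/2).
#1 (0, 1, -1, 0): internal (-0.707107, 1.707107); octagon support 1.707107 vs apothem 1 → ∉ W
#2 (1, 0, 1, -1): internal (0.292893, -1.707107); octagon support 1.707107 vs apothem 1 → ∉ W
#3 (2, -2, 2, -1): internal (2.707107, -4.121320); octagon support 4.828427 vs apothem 1 → ∉ W
#4 (-1, -2, -2, 0): internal (0.414214, 0.585786); octagon support 0.707107 vs apothem 1 → ∈ W
#5 (1, 1, -1, 0): internal (0.292893, 1.707107); octagon support 1.707107 vs apothem 1 → ∉ W
#6 (0, -1, 0, -1): internal (0.000000, -1.414214); octagon support 1.414214 vs apothem 1 → ∉ W
#7 (1, 1, 0, 0): internal (0.292893, 0.707107); octagon support 0.707107 vs apothem 1 → ∈ W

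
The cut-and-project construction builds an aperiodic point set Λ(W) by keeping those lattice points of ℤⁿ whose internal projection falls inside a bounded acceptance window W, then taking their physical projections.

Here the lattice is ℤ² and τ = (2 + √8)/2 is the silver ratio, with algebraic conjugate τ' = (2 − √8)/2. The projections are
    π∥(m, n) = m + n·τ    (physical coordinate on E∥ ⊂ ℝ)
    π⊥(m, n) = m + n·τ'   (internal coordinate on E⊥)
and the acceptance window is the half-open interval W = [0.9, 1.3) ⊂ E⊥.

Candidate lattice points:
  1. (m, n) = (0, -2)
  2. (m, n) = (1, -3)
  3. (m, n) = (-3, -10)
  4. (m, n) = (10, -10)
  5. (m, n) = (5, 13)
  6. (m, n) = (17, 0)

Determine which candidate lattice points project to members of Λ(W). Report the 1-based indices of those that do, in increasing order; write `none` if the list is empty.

3

τ' = (2−√8)/2 ≈ -0.41421.
candidate 1: (m,n)=(0,-2) → π∥ = 0-2·τ ≈ -4.82843, π⊥ = 0-2·τ' ≈ 0.82843 ∉ [0.9, 1.3) ⇒ out
candidate 2: (m,n)=(1,-3) → π∥ = 1-3·τ ≈ -6.24264, π⊥ = 1-3·τ' ≈ 2.24264 ∉ [0.9, 1.3) ⇒ out
candidate 3: (m,n)=(-3,-10) → π∥ = -3-10·τ ≈ -27.14214, π⊥ = -3-10·τ' ≈ 1.14214 ∈ [0.9, 1.3) ⇒ IN Λ
candidate 4: (m,n)=(10,-10) → π∥ = 10-10·τ ≈ -14.14214, π⊥ = 10-10·τ' ≈ 14.14214 ∉ [0.9, 1.3) ⇒ out
candidate 5: (m,n)=(5,13) → π∥ = 5+13·τ ≈ 36.38478, π⊥ = 5+13·τ' ≈ -0.38478 ∉ [0.9, 1.3) ⇒ out
candidate 6: (m,n)=(17,0) → π∥ = 17+0·τ ≈ 17.00000, π⊥ = 17+0·τ' ≈ 17.00000 ∉ [0.9, 1.3) ⇒ out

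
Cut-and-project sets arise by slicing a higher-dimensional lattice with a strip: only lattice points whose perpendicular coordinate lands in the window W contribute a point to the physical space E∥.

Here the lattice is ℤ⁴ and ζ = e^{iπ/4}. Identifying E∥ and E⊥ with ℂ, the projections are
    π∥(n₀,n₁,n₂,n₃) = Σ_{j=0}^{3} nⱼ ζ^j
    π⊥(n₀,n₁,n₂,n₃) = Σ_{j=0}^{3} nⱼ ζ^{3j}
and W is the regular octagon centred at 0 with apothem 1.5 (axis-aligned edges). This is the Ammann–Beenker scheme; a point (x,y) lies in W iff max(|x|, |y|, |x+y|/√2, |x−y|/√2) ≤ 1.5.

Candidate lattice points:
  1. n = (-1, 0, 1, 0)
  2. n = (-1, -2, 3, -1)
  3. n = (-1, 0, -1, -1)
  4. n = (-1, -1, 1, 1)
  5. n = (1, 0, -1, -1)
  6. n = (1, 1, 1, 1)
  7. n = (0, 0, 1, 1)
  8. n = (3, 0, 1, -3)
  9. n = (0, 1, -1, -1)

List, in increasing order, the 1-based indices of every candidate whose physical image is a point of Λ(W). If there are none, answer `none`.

Internal map: ζ^{3j} for j=0..3 gives (1,0), (−√2/2,√2/2), (0,−1), (√2/2,√2/2).
candidate 1: n = (-1, 0, 1, 0) → π⊥ ≈ (-1.0000, -1.0000); max(|x|,|y|,|x±y|/√2) = 1.4142 ≤ 1.5 ⇒ ∈ W
candidate 2: n = (-1, -2, 3, -1) → π⊥ ≈ (-0.2929, -5.1213); max(|x|,|y|,|x±y|/√2) = 5.1213 > 1.5 ⇒ ∉ W
candidate 3: n = (-1, 0, -1, -1) → π⊥ ≈ (-1.7071, +0.2929); max(|x|,|y|,|x±y|/√2) = 1.7071 > 1.5 ⇒ ∉ W
candidate 4: n = (-1, -1, 1, 1) → π⊥ ≈ (+0.4142, -1.0000); max(|x|,|y|,|x±y|/√2) = 1.0000 ≤ 1.5 ⇒ ∈ W
candidate 5: n = (1, 0, -1, -1) → π⊥ ≈ (+0.2929, +0.2929); max(|x|,|y|,|x±y|/√2) = 0.4142 ≤ 1.5 ⇒ ∈ W
candidate 6: n = (1, 1, 1, 1) → π⊥ ≈ (+1.0000, +0.4142); max(|x|,|y|,|x±y|/√2) = 1.0000 ≤ 1.5 ⇒ ∈ W
candidate 7: n = (0, 0, 1, 1) → π⊥ ≈ (+0.7071, -0.2929); max(|x|,|y|,|x±y|/√2) = 0.7071 ≤ 1.5 ⇒ ∈ W
candidate 8: n = (3, 0, 1, -3) → π⊥ ≈ (+0.8787, -3.1213); max(|x|,|y|,|x±y|/√2) = 3.1213 > 1.5 ⇒ ∉ W
candidate 9: n = (0, 1, -1, -1) → π⊥ ≈ (-1.4142, +1.0000); max(|x|,|y|,|x±y|/√2) = 1.7071 > 1.5 ⇒ ∉ W

1, 4, 5, 6, 7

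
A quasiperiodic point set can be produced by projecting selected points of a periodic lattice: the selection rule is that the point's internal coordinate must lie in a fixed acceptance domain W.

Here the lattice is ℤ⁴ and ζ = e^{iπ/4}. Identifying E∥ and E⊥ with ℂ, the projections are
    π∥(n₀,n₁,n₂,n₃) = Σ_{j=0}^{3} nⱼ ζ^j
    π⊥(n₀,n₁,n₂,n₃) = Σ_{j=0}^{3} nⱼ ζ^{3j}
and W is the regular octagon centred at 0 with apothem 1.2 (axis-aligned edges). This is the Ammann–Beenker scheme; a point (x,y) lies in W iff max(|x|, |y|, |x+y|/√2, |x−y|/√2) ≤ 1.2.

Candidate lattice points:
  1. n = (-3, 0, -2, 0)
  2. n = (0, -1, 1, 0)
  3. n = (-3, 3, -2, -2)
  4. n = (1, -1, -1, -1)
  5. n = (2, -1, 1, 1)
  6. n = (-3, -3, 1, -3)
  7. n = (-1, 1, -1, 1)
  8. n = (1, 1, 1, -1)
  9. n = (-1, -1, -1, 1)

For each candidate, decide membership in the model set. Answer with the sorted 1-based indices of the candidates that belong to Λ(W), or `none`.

With ζ = e^{iπ/4} the internal vectors are ζ^0,ζ^3,ζ^6,ζ^9.
candidate 1: n = (-3, 0, -2, 0) → π⊥ ≈ (-3.000000, +2.000000); max(|x|,|y|,|x±y|/√2) = 3.535534 > 1.2 ⇒ ∉ W
candidate 2: n = (0, -1, 1, 0) → π⊥ ≈ (+0.707107, -1.707107); max(|x|,|y|,|x±y|/√2) = 1.707107 > 1.2 ⇒ ∉ W
candidate 3: n = (-3, 3, -2, -2) → π⊥ ≈ (-6.535534, +2.707107); max(|x|,|y|,|x±y|/√2) = 6.535534 > 1.2 ⇒ ∉ W
candidate 4: n = (1, -1, -1, -1) → π⊥ ≈ (+1.000000, -0.414214); max(|x|,|y|,|x±y|/√2) = 1.000000 ≤ 1.2 ⇒ ∈ W
candidate 5: n = (2, -1, 1, 1) → π⊥ ≈ (+3.414214, -1.000000); max(|x|,|y|,|x±y|/√2) = 3.414214 > 1.2 ⇒ ∉ W
candidate 6: n = (-3, -3, 1, -3) → π⊥ ≈ (-3.000000, -5.242641); max(|x|,|y|,|x±y|/√2) = 5.828427 > 1.2 ⇒ ∉ W
candidate 7: n = (-1, 1, -1, 1) → π⊥ ≈ (-1.000000, +2.414214); max(|x|,|y|,|x±y|/√2) = 2.414214 > 1.2 ⇒ ∉ W
candidate 8: n = (1, 1, 1, -1) → π⊥ ≈ (-0.414214, -1.000000); max(|x|,|y|,|x±y|/√2) = 1.000000 ≤ 1.2 ⇒ ∈ W
candidate 9: n = (-1, -1, -1, 1) → π⊥ ≈ (+0.414214, +1.000000); max(|x|,|y|,|x±y|/√2) = 1.000000 ≤ 1.2 ⇒ ∈ W

4, 8, 9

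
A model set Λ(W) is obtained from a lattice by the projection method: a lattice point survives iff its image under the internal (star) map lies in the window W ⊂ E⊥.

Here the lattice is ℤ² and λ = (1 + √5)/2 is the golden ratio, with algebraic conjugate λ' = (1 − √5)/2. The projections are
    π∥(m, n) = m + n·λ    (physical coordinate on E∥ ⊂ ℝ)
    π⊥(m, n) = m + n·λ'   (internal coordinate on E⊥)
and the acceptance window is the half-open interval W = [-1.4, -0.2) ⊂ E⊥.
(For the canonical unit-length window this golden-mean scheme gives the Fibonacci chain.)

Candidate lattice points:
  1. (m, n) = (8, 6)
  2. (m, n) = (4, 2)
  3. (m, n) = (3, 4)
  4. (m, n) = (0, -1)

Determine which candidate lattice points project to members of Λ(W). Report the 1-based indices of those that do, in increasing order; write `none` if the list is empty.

none

λ' = (1−√5)/2 ≈ -0.6180.
[1] lift (8,6): star map gives 4.2918; window check -1.4 ≤ 4.2918 < -0.2 is false → out
[2] lift (4,2): star map gives 2.7639; window check -1.4 ≤ 2.7639 < -0.2 is false → out
[3] lift (3,4): star map gives 0.5279; window check -1.4 ≤ 0.5279 < -0.2 is false → out
[4] lift (0,-1): star map gives 0.6180; window check -1.4 ≤ 0.6180 < -0.2 is false → out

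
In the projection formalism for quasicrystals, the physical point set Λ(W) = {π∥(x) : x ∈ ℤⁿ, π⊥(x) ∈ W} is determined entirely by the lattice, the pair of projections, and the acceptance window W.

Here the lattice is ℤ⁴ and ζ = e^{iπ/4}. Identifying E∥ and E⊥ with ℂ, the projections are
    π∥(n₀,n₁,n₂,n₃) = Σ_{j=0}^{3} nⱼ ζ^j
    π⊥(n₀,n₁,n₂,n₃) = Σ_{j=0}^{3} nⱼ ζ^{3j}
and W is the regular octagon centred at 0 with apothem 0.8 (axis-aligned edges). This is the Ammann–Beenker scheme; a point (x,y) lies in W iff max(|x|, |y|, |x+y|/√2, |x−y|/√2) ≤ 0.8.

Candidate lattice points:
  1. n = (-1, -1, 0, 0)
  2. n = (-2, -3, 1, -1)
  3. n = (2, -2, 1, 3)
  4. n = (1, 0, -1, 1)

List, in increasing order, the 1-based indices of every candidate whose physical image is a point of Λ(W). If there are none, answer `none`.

1

π⊥(n) = n₀ + n₁ζ³ + n₂ζ⁶ + n₃ζ⁹ where ζ = e^{iπ/4}.
candidate 1: n = (-1, -1, 0, 0) → π⊥ ≈ (-0.2929, -0.7071); max(|x|,|y|,|x±y|/√2) = 0.7071 ≤ 0.8 ⇒ ∈ W
candidate 2: n = (-2, -3, 1, -1) → π⊥ ≈ (-0.5858, -3.8284); max(|x|,|y|,|x±y|/√2) = 3.8284 > 0.8 ⇒ ∉ W
candidate 3: n = (2, -2, 1, 3) → π⊥ ≈ (+5.5355, -0.2929); max(|x|,|y|,|x±y|/√2) = 5.5355 > 0.8 ⇒ ∉ W
candidate 4: n = (1, 0, -1, 1) → π⊥ ≈ (+1.7071, +1.7071); max(|x|,|y|,|x±y|/√2) = 2.4142 > 0.8 ⇒ ∉ W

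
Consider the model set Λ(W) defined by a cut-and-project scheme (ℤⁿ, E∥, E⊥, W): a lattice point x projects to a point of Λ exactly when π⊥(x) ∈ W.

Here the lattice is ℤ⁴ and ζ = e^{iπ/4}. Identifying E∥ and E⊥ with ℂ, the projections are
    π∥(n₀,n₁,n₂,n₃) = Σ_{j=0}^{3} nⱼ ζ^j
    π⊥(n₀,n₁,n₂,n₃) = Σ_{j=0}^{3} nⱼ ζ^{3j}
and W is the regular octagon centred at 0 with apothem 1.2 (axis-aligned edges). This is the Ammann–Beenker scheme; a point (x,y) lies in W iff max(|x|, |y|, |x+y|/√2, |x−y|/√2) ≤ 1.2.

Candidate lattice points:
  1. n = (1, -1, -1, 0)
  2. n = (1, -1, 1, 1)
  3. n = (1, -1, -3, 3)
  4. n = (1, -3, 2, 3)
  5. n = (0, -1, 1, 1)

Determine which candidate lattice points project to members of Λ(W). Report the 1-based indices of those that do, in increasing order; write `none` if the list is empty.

With ζ = e^{iπ/4} the internal vectors are ζ^0,ζ^3,ζ^6,ζ^9.
candidate 1: n = (1, -1, -1, 0) → π⊥ ≈ (+1.707107, +0.292893); max(|x|,|y|,|x±y|/√2) = 1.707107 > 1.2 ⇒ ∉ W
candidate 2: n = (1, -1, 1, 1) → π⊥ ≈ (+2.414214, -1.000000); max(|x|,|y|,|x±y|/√2) = 2.414214 > 1.2 ⇒ ∉ W
candidate 3: n = (1, -1, -3, 3) → π⊥ ≈ (+3.828427, +4.414214); max(|x|,|y|,|x±y|/√2) = 5.828427 > 1.2 ⇒ ∉ W
candidate 4: n = (1, -3, 2, 3) → π⊥ ≈ (+5.242641, -2.000000); max(|x|,|y|,|x±y|/√2) = 5.242641 > 1.2 ⇒ ∉ W
candidate 5: n = (0, -1, 1, 1) → π⊥ ≈ (+1.414214, -1.000000); max(|x|,|y|,|x±y|/√2) = 1.707107 > 1.2 ⇒ ∉ W

none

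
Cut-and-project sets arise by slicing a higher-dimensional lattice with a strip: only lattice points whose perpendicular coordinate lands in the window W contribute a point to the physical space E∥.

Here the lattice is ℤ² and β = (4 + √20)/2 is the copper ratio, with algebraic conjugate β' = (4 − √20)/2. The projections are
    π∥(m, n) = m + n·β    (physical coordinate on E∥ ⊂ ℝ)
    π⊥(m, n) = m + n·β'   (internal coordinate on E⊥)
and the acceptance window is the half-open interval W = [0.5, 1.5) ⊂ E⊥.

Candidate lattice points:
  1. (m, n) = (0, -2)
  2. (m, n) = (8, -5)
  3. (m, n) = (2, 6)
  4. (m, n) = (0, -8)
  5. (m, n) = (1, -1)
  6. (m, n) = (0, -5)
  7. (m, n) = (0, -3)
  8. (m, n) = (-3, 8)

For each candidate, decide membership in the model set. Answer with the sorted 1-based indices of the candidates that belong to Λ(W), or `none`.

Numerically β ≈ 4.2361 and β' = −1/β ≈ -0.2361.
#1 (0,-2): internal coord 0 + (-2)·β' = +0.4721; +0.4721 ∉ [0.5, 1.5) → out
#2 (8,-5): internal coord 8 + (-5)·β' = +9.1803; +9.1803 ∉ [0.5, 1.5) → out
#3 (2,6): internal coord 2 + (6)·β' = +0.5836; +0.5836 ∈ [0.5, 1.5) → IN Λ
#4 (0,-8): internal coord 0 + (-8)·β' = +1.8885; +1.8885 ∉ [0.5, 1.5) → out
#5 (1,-1): internal coord 1 + (-1)·β' = +1.2361; +1.2361 ∈ [0.5, 1.5) → IN Λ
#6 (0,-5): internal coord 0 + (-5)·β' = +1.1803; +1.1803 ∈ [0.5, 1.5) → IN Λ
#7 (0,-3): internal coord 0 + (-3)·β' = +0.7082; +0.7082 ∈ [0.5, 1.5) → IN Λ
#8 (-3,8): internal coord -3 + (8)·β' = -4.8885; -4.8885 ∉ [0.5, 1.5) → out

3, 5, 6, 7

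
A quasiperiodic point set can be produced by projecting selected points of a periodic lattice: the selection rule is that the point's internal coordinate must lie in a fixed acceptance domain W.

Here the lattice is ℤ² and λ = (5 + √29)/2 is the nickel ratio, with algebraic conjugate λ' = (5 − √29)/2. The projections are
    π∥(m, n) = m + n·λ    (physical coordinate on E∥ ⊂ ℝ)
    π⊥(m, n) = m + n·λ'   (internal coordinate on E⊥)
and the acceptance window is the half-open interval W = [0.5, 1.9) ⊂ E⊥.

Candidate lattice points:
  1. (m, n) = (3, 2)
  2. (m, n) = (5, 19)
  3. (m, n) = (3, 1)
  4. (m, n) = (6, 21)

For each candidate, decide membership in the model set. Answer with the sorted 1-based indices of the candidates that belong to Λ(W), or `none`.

λ' = (5−√29)/2 ≈ -0.19258.
#1 (3,2): internal coord 3 + (2)·λ' = +2.61484; +2.61484 ∉ [0.5, 1.9) → out
#2 (5,19): internal coord 5 + (19)·λ' = +1.34093; +1.34093 ∈ [0.5, 1.9) → IN Λ
#3 (3,1): internal coord 3 + (1)·λ' = +2.80742; +2.80742 ∉ [0.5, 1.9) → out
#4 (6,21): internal coord 6 + (21)·λ' = +1.95577; +1.95577 ∉ [0.5, 1.9) → out

2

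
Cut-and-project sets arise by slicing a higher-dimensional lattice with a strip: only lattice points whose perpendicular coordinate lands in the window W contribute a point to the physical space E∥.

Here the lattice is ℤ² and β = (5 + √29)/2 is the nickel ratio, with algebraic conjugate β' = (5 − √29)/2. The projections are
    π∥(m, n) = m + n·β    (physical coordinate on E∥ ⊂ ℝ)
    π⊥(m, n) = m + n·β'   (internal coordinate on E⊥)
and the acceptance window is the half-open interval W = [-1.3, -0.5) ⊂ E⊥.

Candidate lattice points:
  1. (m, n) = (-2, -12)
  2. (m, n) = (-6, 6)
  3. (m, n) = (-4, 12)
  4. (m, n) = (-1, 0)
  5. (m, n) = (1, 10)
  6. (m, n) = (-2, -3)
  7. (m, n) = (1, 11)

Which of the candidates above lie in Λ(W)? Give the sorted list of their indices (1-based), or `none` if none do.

4, 5, 7

β' = (5−√29)/2 ≈ -0.192582.
#1 (-2,-12): internal coord -2 + (-12)·β' = +0.310989; +0.310989 ∉ [-1.3, -0.5) → out
#2 (-6,6): internal coord -6 + (6)·β' = -7.155494; -7.155494 ∉ [-1.3, -0.5) → out
#3 (-4,12): internal coord -4 + (12)·β' = -6.310989; -6.310989 ∉ [-1.3, -0.5) → out
#4 (-1,0): internal coord -1 + (0)·β' = -1.000000; -1.000000 ∈ [-1.3, -0.5) → IN Λ
#5 (1,10): internal coord 1 + (10)·β' = -0.925824; -0.925824 ∈ [-1.3, -0.5) → IN Λ
#6 (-2,-3): internal coord -2 + (-3)·β' = -1.422253; -1.422253 ∉ [-1.3, -0.5) → out
#7 (1,11): internal coord 1 + (11)·β' = -1.118406; -1.118406 ∈ [-1.3, -0.5) → IN Λ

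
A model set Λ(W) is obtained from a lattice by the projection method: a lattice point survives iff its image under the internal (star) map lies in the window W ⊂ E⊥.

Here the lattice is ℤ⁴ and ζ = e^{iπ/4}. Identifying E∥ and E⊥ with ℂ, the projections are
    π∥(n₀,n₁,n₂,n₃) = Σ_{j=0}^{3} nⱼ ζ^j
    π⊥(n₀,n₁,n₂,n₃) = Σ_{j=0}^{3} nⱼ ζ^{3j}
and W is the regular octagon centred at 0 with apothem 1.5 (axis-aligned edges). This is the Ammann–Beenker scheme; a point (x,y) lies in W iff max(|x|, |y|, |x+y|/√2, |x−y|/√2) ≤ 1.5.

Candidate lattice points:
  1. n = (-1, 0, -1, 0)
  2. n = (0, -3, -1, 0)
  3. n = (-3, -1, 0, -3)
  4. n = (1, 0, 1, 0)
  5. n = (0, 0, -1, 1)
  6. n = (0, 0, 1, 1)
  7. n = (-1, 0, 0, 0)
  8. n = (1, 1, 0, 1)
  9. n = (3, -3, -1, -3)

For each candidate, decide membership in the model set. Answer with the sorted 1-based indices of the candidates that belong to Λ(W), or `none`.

1, 4, 6, 7

With ζ = e^{iπ/4} the internal vectors are ζ^0,ζ^3,ζ^6,ζ^9.
candidate 1: n = (-1, 0, -1, 0) → π⊥ ≈ (-1.0000, +1.0000); max(|x|,|y|,|x±y|/√2) = 1.4142 ≤ 1.5 ⇒ ∈ W
candidate 2: n = (0, -3, -1, 0) → π⊥ ≈ (+2.1213, -1.1213); max(|x|,|y|,|x±y|/√2) = 2.2929 > 1.5 ⇒ ∉ W
candidate 3: n = (-3, -1, 0, -3) → π⊥ ≈ (-4.4142, -2.8284); max(|x|,|y|,|x±y|/√2) = 5.1213 > 1.5 ⇒ ∉ W
candidate 4: n = (1, 0, 1, 0) → π⊥ ≈ (+1.0000, -1.0000); max(|x|,|y|,|x±y|/√2) = 1.4142 ≤ 1.5 ⇒ ∈ W
candidate 5: n = (0, 0, -1, 1) → π⊥ ≈ (+0.7071, +1.7071); max(|x|,|y|,|x±y|/√2) = 1.7071 > 1.5 ⇒ ∉ W
candidate 6: n = (0, 0, 1, 1) → π⊥ ≈ (+0.7071, -0.2929); max(|x|,|y|,|x±y|/√2) = 0.7071 ≤ 1.5 ⇒ ∈ W
candidate 7: n = (-1, 0, 0, 0) → π⊥ ≈ (-1.0000, +0.0000); max(|x|,|y|,|x±y|/√2) = 1.0000 ≤ 1.5 ⇒ ∈ W
candidate 8: n = (1, 1, 0, 1) → π⊥ ≈ (+1.0000, +1.4142); max(|x|,|y|,|x±y|/√2) = 1.7071 > 1.5 ⇒ ∉ W
candidate 9: n = (3, -3, -1, -3) → π⊥ ≈ (+3.0000, -3.2426); max(|x|,|y|,|x±y|/√2) = 4.4142 > 1.5 ⇒ ∉ W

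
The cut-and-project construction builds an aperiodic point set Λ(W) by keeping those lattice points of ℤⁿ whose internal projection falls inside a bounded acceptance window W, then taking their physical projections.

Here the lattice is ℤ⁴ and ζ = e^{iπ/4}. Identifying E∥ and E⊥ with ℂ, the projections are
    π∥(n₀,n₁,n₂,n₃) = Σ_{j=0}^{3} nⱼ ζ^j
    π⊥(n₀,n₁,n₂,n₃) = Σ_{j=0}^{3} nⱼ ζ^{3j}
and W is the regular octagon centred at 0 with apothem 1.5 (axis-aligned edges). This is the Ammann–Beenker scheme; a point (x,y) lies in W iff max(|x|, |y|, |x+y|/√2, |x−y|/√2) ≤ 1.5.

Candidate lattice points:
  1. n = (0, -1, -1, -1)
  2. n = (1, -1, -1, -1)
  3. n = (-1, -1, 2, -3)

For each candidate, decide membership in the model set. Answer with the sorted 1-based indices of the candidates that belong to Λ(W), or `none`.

With ζ = e^{iπ/4} the internal vectors are ζ^0,ζ^3,ζ^6,ζ^9.
#1 (0, -1, -1, -1): internal (0.00000, -0.41421); octagon support 0.41421 vs apothem 1.5 → ∈ W
#2 (1, -1, -1, -1): internal (1.00000, -0.41421); octagon support 1.00000 vs apothem 1.5 → ∈ W
#3 (-1, -1, 2, -3): internal (-2.41421, -4.82843); octagon support 5.12132 vs apothem 1.5 → ∉ W

1, 2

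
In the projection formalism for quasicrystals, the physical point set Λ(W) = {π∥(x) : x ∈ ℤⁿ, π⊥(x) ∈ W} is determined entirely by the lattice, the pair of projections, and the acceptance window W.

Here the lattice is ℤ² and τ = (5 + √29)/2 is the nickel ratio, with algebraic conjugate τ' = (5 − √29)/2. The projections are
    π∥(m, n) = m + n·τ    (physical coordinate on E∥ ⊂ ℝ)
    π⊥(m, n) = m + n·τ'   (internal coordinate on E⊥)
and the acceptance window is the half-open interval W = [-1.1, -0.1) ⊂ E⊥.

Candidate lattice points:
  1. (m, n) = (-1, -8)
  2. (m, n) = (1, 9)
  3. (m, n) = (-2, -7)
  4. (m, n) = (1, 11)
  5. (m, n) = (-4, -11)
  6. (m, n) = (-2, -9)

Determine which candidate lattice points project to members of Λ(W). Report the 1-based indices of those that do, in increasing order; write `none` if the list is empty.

τ' = (5−√29)/2 ≈ -0.192582.
#1 (-1,-8): internal coord -1 + (-8)·τ' = +0.540659; +0.540659 ∉ [-1.1, -0.1) → out
#2 (1,9): internal coord 1 + (9)·τ' = -0.733242; -0.733242 ∈ [-1.1, -0.1) → IN Λ
#3 (-2,-7): internal coord -2 + (-7)·τ' = -0.651923; -0.651923 ∈ [-1.1, -0.1) → IN Λ
#4 (1,11): internal coord 1 + (11)·τ' = -1.118406; -1.118406 ∉ [-1.1, -0.1) → out
#5 (-4,-11): internal coord -4 + (-11)·τ' = -1.881594; -1.881594 ∉ [-1.1, -0.1) → out
#6 (-2,-9): internal coord -2 + (-9)·τ' = -0.266758; -0.266758 ∈ [-1.1, -0.1) → IN Λ

2, 3, 6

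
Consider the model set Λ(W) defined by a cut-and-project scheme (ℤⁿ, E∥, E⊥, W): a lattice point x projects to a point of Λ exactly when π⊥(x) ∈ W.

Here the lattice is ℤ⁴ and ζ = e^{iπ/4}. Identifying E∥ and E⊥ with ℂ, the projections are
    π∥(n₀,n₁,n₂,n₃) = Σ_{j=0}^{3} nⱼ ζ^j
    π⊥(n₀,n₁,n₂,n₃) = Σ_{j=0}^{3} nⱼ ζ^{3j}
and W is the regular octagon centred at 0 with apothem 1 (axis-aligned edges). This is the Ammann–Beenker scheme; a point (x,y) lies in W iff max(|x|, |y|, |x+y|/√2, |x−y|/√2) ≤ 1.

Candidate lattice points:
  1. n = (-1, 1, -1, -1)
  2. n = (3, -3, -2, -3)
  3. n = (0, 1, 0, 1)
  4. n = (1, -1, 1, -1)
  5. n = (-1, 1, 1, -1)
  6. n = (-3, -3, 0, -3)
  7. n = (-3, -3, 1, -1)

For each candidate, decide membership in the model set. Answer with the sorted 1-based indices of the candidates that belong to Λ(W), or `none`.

π⊥(n) = n₀ + n₁ζ³ + n₂ζ⁶ + n₃ζ⁹ where ζ = e^{iπ/4}.
#1 (-1, 1, -1, -1): internal (-2.414214, 1.000000); octagon support 2.414214 vs apothem 1 → ∉ W
#2 (3, -3, -2, -3): internal (3.000000, -2.242641); octagon support 3.707107 vs apothem 1 → ∉ W
#3 (0, 1, 0, 1): internal (0.000000, 1.414214); octagon support 1.414214 vs apothem 1 → ∉ W
#4 (1, -1, 1, -1): internal (1.000000, -2.414214); octagon support 2.414214 vs apothem 1 → ∉ W
#5 (-1, 1, 1, -1): internal (-2.414214, -1.000000); octagon support 2.414214 vs apothem 1 → ∉ W
#6 (-3, -3, 0, -3): internal (-3.000000, -4.242641); octagon support 5.121320 vs apothem 1 → ∉ W
#7 (-3, -3, 1, -1): internal (-1.585786, -3.828427); octagon support 3.828427 vs apothem 1 → ∉ W

none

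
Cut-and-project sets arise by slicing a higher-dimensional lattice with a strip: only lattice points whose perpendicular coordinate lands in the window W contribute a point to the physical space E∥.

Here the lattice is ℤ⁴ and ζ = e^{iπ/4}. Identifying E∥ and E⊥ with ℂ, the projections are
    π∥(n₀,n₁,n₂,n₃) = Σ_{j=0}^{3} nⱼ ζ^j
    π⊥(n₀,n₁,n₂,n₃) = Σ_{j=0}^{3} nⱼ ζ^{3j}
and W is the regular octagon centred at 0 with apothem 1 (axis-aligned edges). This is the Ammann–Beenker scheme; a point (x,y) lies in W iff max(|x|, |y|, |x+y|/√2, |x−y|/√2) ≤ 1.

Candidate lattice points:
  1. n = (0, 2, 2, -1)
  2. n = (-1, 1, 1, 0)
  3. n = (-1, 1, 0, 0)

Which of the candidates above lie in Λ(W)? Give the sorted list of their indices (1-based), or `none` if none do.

With ζ = e^{iπ/4} the internal vectors are ζ^0,ζ^3,ζ^6,ζ^9.
candidate 1: n = (0, 2, 2, -1) → π⊥ ≈ (-2.121320, -1.292893); max(|x|,|y|,|x±y|/√2) = 2.414214 > 1 ⇒ ∉ W
candidate 2: n = (-1, 1, 1, 0) → π⊥ ≈ (-1.707107, -0.292893); max(|x|,|y|,|x±y|/√2) = 1.707107 > 1 ⇒ ∉ W
candidate 3: n = (-1, 1, 0, 0) → π⊥ ≈ (-1.707107, +0.707107); max(|x|,|y|,|x±y|/√2) = 1.707107 > 1 ⇒ ∉ W

none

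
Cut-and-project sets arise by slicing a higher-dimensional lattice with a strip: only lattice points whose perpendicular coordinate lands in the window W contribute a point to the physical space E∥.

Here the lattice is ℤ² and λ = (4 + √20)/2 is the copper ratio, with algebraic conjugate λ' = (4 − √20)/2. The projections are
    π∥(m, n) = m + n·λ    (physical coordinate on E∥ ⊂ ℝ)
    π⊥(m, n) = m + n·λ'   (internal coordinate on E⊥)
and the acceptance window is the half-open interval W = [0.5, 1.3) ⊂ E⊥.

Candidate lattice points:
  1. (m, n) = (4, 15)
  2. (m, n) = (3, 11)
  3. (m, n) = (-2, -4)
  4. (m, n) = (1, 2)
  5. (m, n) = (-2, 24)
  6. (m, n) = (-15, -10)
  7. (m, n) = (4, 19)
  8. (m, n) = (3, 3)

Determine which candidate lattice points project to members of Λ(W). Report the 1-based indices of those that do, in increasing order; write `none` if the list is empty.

λ' = (4−√20)/2 ≈ -0.23607.
[1] lift (4,15): star map gives 0.45898; window check 0.5 ≤ 0.45898 < 1.3 is false → out
[2] lift (3,11): star map gives 0.40325; window check 0.5 ≤ 0.40325 < 1.3 is false → out
[3] lift (-2,-4): star map gives -1.05573; window check 0.5 ≤ -1.05573 < 1.3 is false → out
[4] lift (1,2): star map gives 0.52786; window check 0.5 ≤ 0.52786 < 1.3 is true → IN Λ
[5] lift (-2,24): star map gives -7.66563; window check 0.5 ≤ -7.66563 < 1.3 is false → out
[6] lift (-15,-10): star map gives -12.63932; window check 0.5 ≤ -12.63932 < 1.3 is false → out
[7] lift (4,19): star map gives -0.48529; window check 0.5 ≤ -0.48529 < 1.3 is false → out
[8] lift (3,3): star map gives 2.29180; window check 0.5 ≤ 2.29180 < 1.3 is false → out

4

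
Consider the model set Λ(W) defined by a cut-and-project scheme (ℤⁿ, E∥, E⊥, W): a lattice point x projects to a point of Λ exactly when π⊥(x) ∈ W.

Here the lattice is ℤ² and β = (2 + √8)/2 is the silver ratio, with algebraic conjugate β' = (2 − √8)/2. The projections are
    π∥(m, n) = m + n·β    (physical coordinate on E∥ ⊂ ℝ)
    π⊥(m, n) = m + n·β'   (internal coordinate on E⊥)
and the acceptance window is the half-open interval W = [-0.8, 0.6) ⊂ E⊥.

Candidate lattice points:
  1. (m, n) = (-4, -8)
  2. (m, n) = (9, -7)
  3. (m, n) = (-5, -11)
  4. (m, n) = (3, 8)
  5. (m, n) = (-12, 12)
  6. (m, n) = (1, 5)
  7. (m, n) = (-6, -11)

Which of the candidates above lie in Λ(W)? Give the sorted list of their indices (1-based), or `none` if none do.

Numerically β ≈ 2.41421 and β' = −1/β ≈ -0.41421.
#1 (-4,-8): internal coord -4 + (-8)·β' = -0.68629; -0.68629 ∈ [-0.8, 0.6) → IN Λ
#2 (9,-7): internal coord 9 + (-7)·β' = +11.89949; +11.89949 ∉ [-0.8, 0.6) → out
#3 (-5,-11): internal coord -5 + (-11)·β' = -0.44365; -0.44365 ∈ [-0.8, 0.6) → IN Λ
#4 (3,8): internal coord 3 + (8)·β' = -0.31371; -0.31371 ∈ [-0.8, 0.6) → IN Λ
#5 (-12,12): internal coord -12 + (12)·β' = -16.97056; -16.97056 ∉ [-0.8, 0.6) → out
#6 (1,5): internal coord 1 + (5)·β' = -1.07107; -1.07107 ∉ [-0.8, 0.6) → out
#7 (-6,-11): internal coord -6 + (-11)·β' = -1.44365; -1.44365 ∉ [-0.8, 0.6) → out

1, 3, 4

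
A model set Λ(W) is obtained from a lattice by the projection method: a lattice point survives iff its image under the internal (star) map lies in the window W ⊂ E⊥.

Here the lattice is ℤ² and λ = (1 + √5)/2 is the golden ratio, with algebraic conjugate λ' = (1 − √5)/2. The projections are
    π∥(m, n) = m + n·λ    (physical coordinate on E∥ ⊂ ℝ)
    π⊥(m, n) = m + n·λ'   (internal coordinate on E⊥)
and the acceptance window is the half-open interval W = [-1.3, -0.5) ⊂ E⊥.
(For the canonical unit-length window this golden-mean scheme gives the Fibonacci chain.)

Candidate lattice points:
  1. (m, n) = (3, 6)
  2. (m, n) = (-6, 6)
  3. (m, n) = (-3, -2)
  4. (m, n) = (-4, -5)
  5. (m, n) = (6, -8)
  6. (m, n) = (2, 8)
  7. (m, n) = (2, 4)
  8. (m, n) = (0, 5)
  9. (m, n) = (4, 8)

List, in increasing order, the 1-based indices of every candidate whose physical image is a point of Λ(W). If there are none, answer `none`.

1, 4, 9

Numerically λ ≈ 1.6180 and λ' = −1/λ ≈ -0.6180.
candidate 1: (m,n)=(3,6) → π∥ = 3+6·λ ≈ 12.7082, π⊥ = 3+6·λ' ≈ -0.7082 ∈ [-1.3, -0.5) ⇒ IN Λ
candidate 2: (m,n)=(-6,6) → π∥ = -6+6·λ ≈ 3.7082, π⊥ = -6+6·λ' ≈ -9.7082 ∉ [-1.3, -0.5) ⇒ out
candidate 3: (m,n)=(-3,-2) → π∥ = -3-2·λ ≈ -6.2361, π⊥ = -3-2·λ' ≈ -1.7639 ∉ [-1.3, -0.5) ⇒ out
candidate 4: (m,n)=(-4,-5) → π∥ = -4-5·λ ≈ -12.0902, π⊥ = -4-5·λ' ≈ -0.9098 ∈ [-1.3, -0.5) ⇒ IN Λ
candidate 5: (m,n)=(6,-8) → π∥ = 6-8·λ ≈ -6.9443, π⊥ = 6-8·λ' ≈ 10.9443 ∉ [-1.3, -0.5) ⇒ out
candidate 6: (m,n)=(2,8) → π∥ = 2+8·λ ≈ 14.9443, π⊥ = 2+8·λ' ≈ -2.9443 ∉ [-1.3, -0.5) ⇒ out
candidate 7: (m,n)=(2,4) → π∥ = 2+4·λ ≈ 8.4721, π⊥ = 2+4·λ' ≈ -0.4721 ∉ [-1.3, -0.5) ⇒ out
candidate 8: (m,n)=(0,5) → π∥ = 0+5·λ ≈ 8.0902, π⊥ = 0+5·λ' ≈ -3.0902 ∉ [-1.3, -0.5) ⇒ out
candidate 9: (m,n)=(4,8) → π∥ = 4+8·λ ≈ 16.9443, π⊥ = 4+8·λ' ≈ -0.9443 ∈ [-1.3, -0.5) ⇒ IN Λ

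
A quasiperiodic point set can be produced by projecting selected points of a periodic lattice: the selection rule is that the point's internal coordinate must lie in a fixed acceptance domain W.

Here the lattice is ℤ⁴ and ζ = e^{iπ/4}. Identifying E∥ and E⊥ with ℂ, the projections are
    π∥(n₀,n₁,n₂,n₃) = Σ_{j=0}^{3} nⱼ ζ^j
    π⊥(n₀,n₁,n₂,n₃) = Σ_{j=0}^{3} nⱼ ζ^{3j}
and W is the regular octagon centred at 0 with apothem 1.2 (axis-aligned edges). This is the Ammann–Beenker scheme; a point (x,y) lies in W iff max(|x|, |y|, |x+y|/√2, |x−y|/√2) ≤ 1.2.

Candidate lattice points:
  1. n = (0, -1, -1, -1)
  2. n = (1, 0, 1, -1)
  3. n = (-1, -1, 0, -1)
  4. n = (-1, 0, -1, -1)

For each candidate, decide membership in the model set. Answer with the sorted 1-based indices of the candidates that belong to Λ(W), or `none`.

1

π⊥(n) = n₀ + n₁ζ³ + n₂ζ⁶ + n₃ζ⁹ where ζ = e^{iπ/4}.
#1 (0, -1, -1, -1): internal (0.0000, -0.4142); octagon support 0.4142 vs apothem 1.2 → ∈ W
#2 (1, 0, 1, -1): internal (0.2929, -1.7071); octagon support 1.7071 vs apothem 1.2 → ∉ W
#3 (-1, -1, 0, -1): internal (-1.0000, -1.4142); octagon support 1.7071 vs apothem 1.2 → ∉ W
#4 (-1, 0, -1, -1): internal (-1.7071, 0.2929); octagon support 1.7071 vs apothem 1.2 → ∉ W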